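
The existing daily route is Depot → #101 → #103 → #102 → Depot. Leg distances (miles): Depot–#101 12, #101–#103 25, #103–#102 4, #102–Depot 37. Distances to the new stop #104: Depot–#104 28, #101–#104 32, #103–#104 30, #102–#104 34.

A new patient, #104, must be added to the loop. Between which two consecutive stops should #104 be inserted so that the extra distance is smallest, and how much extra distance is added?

Minimum extra distance: 25 miles, inserting #104 between #102 and Depot.

Insertion cost between consecutive stops i–j is d(i,#104) + d(#104,j) − d(i,j):
  between Depot and #101: 28 + 32 − 12 = 48
  between #101 and #103: 32 + 30 − 25 = 37
  between #103 and #102: 30 + 34 − 4 = 60
  between #102 and Depot: 34 + 28 − 37 = 25
Cheapest insertion is between #102 and Depot, adding 25.
New total = 78 + 25 = 103.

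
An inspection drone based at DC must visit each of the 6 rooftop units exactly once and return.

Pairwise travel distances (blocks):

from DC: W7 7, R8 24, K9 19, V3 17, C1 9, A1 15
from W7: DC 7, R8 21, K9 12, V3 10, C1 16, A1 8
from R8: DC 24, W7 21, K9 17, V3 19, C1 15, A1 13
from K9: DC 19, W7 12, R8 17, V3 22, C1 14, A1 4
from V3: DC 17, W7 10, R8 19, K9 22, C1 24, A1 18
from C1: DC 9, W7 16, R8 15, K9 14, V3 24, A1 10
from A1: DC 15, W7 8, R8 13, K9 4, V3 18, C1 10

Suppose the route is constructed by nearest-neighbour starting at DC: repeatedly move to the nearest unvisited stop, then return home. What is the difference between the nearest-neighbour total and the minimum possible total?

The nearest-neighbour route is 8 blocks longer than optimal.

From DC: W7=7, C1=9, A1=15, V3=17, K9=19, R8=24 → choose W7 (7).
From W7: A1=8, V3=10, K9=12, C1=16, R8=21 → choose A1 (8).
From A1: K9=4, C1=10, R8=13, V3=18 → choose K9 (4).
From K9: C1=14, R8=17, V3=22 → choose C1 (14).
From C1: R8=15, V3=24 → choose R8 (15).
From R8: V3=19 → choose V3 (19).
NN route DC → W7 → A1 → K9 → C1 → R8 → V3 → DC costs 84.
Optimal: DC → W7 → V3 → R8 → K9 → A1 → C1 → DC costs 76 (by enumerating all 360 distinct tours).
Excess = 84 − 76 = 8.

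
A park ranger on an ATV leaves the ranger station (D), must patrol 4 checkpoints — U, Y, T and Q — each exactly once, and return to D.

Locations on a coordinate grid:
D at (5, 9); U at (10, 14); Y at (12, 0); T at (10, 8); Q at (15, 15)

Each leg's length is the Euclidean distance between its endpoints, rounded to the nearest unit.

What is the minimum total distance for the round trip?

40 — the shortest possible round trip.

With 4 stops there are 4!/2 = 12 distinct round trips (a route and its reverse cost the same).
D-U-Y-T-Q-D: 7+14+8+9+12 = 50
D-U-Y-Q-T-D: 7+14+15+9+5 = 50
D-U-T-Y-Q-D: 7+6+8+15+12 = 48
D-U-T-Q-Y-D: 7+6+9+15+11 = 48
D-U-Q-Y-T-D: 7+5+15+8+5 = 40
D-U-Q-T-Y-D: 7+5+9+8+11 = 40
D-Y-U-T-Q-D: 11+14+6+9+12 = 52
D-Y-U-Q-T-D: 11+14+5+9+5 = 44
D-Y-T-U-Q-D: 11+8+6+5+12 = 42
D-Y-Q-U-T-D: 11+15+5+6+5 = 42
D-T-U-Y-Q-D: 5+6+14+15+12 = 52
D-T-Y-U-Q-D: 5+8+14+5+12 = 44
The minimum is 40.
One optimal route: D → U → Q → Y → T → D (or its reverse).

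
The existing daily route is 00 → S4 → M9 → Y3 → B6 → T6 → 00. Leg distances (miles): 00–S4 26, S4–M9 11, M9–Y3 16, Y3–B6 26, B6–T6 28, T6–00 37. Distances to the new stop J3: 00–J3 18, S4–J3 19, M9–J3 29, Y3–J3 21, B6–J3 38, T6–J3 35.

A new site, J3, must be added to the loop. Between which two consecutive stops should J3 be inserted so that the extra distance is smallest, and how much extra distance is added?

Insertion cost between consecutive stops i–j is d(i,J3) + d(J3,j) − d(i,j):
  between 00 and S4: 18 + 19 − 26 = 11
  between S4 and M9: 19 + 29 − 11 = 37
  between M9 and Y3: 29 + 21 − 16 = 34
  between Y3 and B6: 21 + 38 − 26 = 33
  between B6 and T6: 38 + 35 − 28 = 45
  between T6 and 00: 35 + 18 − 37 = 16
Cheapest insertion is between 00 and S4, adding 11.
New total = 144 + 11 = 155.

Minimum extra distance: 11 miles, inserting J3 between 00 and S4.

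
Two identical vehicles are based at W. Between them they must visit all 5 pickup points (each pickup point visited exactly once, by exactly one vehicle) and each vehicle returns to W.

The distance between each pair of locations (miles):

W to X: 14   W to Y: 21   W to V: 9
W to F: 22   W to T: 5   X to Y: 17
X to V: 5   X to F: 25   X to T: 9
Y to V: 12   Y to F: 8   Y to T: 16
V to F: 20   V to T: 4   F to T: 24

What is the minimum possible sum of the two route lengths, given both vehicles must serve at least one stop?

There are 2^4 − 1 = 15 ways to divide the 5 stops into two non-empty groups. For each, the best each vehicle can do is its own shortest tour through its group:
  {X} + {Y, V, F, T}: 28 + 51 = 79
  {Y} + {X, V, F, T}: 42 + 61 = 103
  {X, Y} + {V, F, T}: 52 + 51 = 103
  {V} + {X, Y, F, T}: 18 + 61 = 79
  {X, V} + {Y, F, T}: 28 + 51 = 79
  {Y, V} + {X, F, T}: 42 + 61 = 103
  … (15 splits in total)
  {X, Y, V, F} + {T}: 61 + 10 = 71  ← best
Best: vehicle 1 W → X → V → Y → F → W = 61; vehicle 2 W → T → W = 10; combined 71.

Minimum combined distance: 71 miles.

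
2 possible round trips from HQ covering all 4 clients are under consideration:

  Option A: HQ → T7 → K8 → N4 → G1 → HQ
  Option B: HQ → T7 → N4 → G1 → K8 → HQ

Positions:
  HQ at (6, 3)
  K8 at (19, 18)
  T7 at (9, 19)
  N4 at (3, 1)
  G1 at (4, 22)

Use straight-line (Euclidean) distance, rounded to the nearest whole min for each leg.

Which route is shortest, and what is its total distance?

Option A: 16 + 10 + 23 + 21 + 19 = 89
Option B: 16 + 19 + 21 + 16 + 20 = 92

Shortest is Option A, total 89 min.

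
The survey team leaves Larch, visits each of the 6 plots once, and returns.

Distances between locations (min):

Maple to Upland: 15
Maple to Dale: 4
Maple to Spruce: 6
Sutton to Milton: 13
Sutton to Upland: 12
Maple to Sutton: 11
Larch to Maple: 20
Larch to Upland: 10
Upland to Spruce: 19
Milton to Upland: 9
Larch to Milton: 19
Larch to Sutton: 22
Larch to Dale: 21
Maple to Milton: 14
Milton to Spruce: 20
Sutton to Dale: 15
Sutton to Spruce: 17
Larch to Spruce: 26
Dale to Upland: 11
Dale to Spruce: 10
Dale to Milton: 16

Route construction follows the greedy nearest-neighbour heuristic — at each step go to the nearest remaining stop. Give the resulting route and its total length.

Nearest-neighbour total = 83 min; route Larch → Upland → Milton → Sutton → Maple → Dale → Spruce → Larch.

Larch → [Upland:10 / Milton:19 / Maple:20 / Dale:21 / Sutton:22 / Spruce:26] → Upland (10)
Upland → [Milton:9 / Dale:11 / Sutton:12 / Maple:15 / Spruce:19] → Milton (9)
Milton → [Sutton:13 / Maple:14 / Dale:16 / Spruce:20] → Sutton (13)
Sutton → [Maple:11 / Dale:15 / Spruce:17] → Maple (11)
Maple → [Dale:4 / Spruce:6] → Dale (4)
Dale → [Spruce:10] → Spruce (10)
Return Spruce→Larch: 26.
Total = 10 + 9 + 13 + 11 + 4 + 10 + 26 = 83.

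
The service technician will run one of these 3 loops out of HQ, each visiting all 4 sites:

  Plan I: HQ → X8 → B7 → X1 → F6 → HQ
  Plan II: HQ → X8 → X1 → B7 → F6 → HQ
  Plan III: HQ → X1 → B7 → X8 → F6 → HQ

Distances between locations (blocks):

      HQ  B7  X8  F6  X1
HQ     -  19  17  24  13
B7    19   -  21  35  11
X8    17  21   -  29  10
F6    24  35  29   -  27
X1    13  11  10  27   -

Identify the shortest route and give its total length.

97 blocks — Plan II is the shortest.

Plan I: 17 + 21 + 11 + 27 + 24 = 100
Plan II: 17 + 10 + 11 + 35 + 24 = 97
Plan III: 13 + 11 + 21 + 29 + 24 = 98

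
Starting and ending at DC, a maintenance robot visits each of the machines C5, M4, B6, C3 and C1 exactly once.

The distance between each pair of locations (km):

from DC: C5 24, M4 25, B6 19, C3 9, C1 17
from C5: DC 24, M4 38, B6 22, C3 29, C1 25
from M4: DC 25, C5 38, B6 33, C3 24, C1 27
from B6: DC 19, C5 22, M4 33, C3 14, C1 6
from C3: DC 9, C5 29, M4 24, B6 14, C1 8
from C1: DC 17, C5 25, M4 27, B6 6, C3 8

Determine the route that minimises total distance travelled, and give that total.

DC → C5 → M4 → B6 → C3 → C1 → DC: 24+38+33+14+8+17 = 134
DC → C5 → M4 → B6 → C1 → C3 → DC: 24+38+33+6+8+9 = 118
DC → C5 → M4 → C3 → B6 → C1 → DC: 24+38+24+14+6+17 = 123
DC → C5 → M4 → C3 → C1 → B6 → DC: 24+38+24+8+6+19 = 119
DC → C5 → M4 → C1 → B6 → C3 → DC: 24+38+27+6+14+9 = 118
DC → C5 → M4 → C1 → C3 → B6 → DC: 24+38+27+8+14+19 = 130
DC → C5 → B6 → M4 → C3 → C1 → DC: 24+22+33+24+8+17 = 128
DC → C5 → B6 → M4 → C1 → C3 → DC: 24+22+33+27+8+9 = 123
DC → C5 → B6 → C3 → M4 → C1 → DC: 24+22+14+24+27+17 = 128
DC → C5 → B6 → C3 → C1 → M4 → DC: 24+22+14+8+27+25 = 120
DC → C5 → B6 → C1 → M4 → C3 → DC: 24+22+6+27+24+9 = 112
DC → C5 → B6 → C1 → C3 → M4 → DC: 24+22+6+8+24+25 = 109
DC → C5 → C3 → M4 → B6 → C1 → DC: 24+29+24+33+6+17 = 133
DC → C5 → C3 → M4 → C1 → B6 → DC: 24+29+24+27+6+19 = 129
… (46 more)
DC → M4 → C5 → B6 → C1 → C3 → DC: 25+38+22+6+8+9 = 108  ← best
The minimum is 108.
One optimal route: DC → M4 → C5 → B6 → C1 → C3 → DC (or its reverse).

Minimum total distance: 108 km.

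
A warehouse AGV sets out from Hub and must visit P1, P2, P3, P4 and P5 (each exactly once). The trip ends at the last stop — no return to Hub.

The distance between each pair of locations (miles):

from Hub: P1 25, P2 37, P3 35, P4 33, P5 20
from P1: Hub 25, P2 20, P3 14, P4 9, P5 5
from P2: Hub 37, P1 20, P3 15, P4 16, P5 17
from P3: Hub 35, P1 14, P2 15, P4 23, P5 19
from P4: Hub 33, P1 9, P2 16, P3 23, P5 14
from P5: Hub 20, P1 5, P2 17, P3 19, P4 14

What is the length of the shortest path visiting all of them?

65 miles — the minimum one-way total.

There are 5! = 120 possible orderings.
Hub - P1 - P2 - P3 - P4 - P5: 25+20+15+23+14 = 97
Hub - P1 - P2 - P3 - P5 - P4: 25+20+15+19+14 = 93
Hub - P1 - P2 - P4 - P3 - P5: 25+20+16+23+19 = 103
Hub - P1 - P2 - P4 - P5 - P3: 25+20+16+14+19 = 94
Hub - P1 - P2 - P5 - P3 - P4: 25+20+17+19+23 = 104
Hub - P1 - P2 - P5 - P4 - P3: 25+20+17+14+23 = 99
Hub - P1 - P3 - P2 - P4 - P5: 25+14+15+16+14 = 84
Hub - P1 - P3 - P2 - P5 - P4: 25+14+15+17+14 = 85
Hub - P1 - P3 - P4 - P2 - P5: 25+14+23+16+17 = 95
Hub - P1 - P3 - P4 - P5 - P2: 25+14+23+14+17 = 93
Hub - P1 - P3 - P5 - P2 - P4: 25+14+19+17+16 = 91
Hub - P1 - P3 - P5 - P4 - P2: 25+14+19+14+16 = 88
Hub - P1 - P4 - P2 - P3 - P5: 25+9+16+15+19 = 84
Hub - P1 - P4 - P2 - P5 - P3: 25+9+16+17+19 = 86
… (106 more)
Hub - P5 - P1 - P4 - P2 - P3: 20+5+9+16+15 = 65  ← best
The minimum is 65.
One shortest path: Hub → P5 → P1 → P4 → P2 → P3.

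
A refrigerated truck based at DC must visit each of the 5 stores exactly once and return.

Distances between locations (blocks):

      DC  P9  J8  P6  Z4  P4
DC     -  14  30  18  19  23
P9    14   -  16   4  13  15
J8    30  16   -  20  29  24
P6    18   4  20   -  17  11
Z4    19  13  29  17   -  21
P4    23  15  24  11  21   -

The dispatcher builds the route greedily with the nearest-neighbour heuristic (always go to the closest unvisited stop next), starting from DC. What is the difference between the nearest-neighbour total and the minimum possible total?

8 blocks longer than the optimal tour.

DC: P9=14, P6=18, Z4=19, P4=23, J8=30 ⇒ P9
P9: P6=4, Z4=13, P4=15, J8=16 ⇒ P6
P6: P4=11, Z4=17, J8=20 ⇒ P4
P4: Z4=21, J8=24 ⇒ Z4
Z4: J8=29 ⇒ J8
NN route DC → P9 → P6 → P4 → Z4 → J8 → DC costs 109.
Optimal: DC → P9 → J8 → P6 → P4 → Z4 → DC costs 101 (by enumerating all 60 distinct tours).
Excess = 109 − 101 = 8.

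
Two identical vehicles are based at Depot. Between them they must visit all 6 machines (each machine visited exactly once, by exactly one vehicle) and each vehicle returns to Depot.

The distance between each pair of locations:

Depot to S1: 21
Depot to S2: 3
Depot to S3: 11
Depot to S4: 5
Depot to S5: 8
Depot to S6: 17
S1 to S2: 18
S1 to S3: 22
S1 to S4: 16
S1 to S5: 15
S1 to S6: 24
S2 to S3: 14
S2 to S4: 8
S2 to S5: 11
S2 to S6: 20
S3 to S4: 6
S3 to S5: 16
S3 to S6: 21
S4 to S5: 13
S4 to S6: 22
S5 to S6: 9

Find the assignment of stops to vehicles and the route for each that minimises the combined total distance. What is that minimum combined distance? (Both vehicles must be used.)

Try each way of splitting the stops between the two vehicles (each non-empty) and, for each split, find the best tour for each vehicle:
  {S1} + {S2, S3, S4, S5, S6}: 42 + 55 = 97
  {S2} + {S1, S3, S4, S5, S6}: 6 + 74 = 80
  {S1, S2} + {S3, S4, S5, S6}: 42 + 49 = 91
  {S3} + {S1, S2, S4, S5, S6}: 22 + 68 = 90
  {S1, S3} + {S2, S4, S5, S6}: 54 + 50 = 104
  {S2, S3} + {S1, S4, S5, S6}: 28 + 62 = 90
  … (31 splits in total)
Best: vehicle 1 Depot → S2 → Depot = 6; vehicle 2 Depot → S3 → S4 → S1 → S5 → S6 → Depot = 74; combined 80.

80 — the smallest possible combined total.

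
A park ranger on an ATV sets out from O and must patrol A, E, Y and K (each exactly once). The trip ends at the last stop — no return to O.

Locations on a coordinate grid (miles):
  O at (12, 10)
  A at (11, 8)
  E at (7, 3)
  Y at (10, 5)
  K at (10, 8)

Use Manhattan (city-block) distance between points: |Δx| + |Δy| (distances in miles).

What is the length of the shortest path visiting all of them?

Shortest open route: 12 miles.

There are 4! = 24 possible orderings.
O → A → E → Y → K: 3+9+5+3 = 20
O → A → E → K → Y: 3+9+8+3 = 23
O → A → Y → E → K: 3+4+5+8 = 20
O → A → Y → K → E: 3+4+3+8 = 18
O → A → K → E → Y: 3+1+8+5 = 17
O → A → K → Y → E: 3+1+3+5 = 12
O → E → A → Y → K: 12+9+4+3 = 28
O → E → A → K → Y: 12+9+1+3 = 25
O → E → Y → A → K: 12+5+4+1 = 22
O → E → Y → K → A: 12+5+3+1 = 21
O → E → K → A → Y: 12+8+1+4 = 25
O → E → K → Y → A: 12+8+3+4 = 27
O → Y → A → E → K: 7+4+9+8 = 28
O → Y → A → K → E: 7+4+1+8 = 20
… (10 more)
The minimum is 12.
One shortest path: O → A → K → Y → E.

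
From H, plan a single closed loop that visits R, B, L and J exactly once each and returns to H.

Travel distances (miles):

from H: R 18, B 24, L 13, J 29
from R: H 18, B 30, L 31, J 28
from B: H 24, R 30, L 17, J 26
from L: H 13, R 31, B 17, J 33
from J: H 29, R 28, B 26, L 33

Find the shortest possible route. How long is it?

Minimum total distance: 102 miles.

H-R-B-L-J-H: 18+30+17+33+29 = 127
H-R-B-J-L-H: 18+30+26+33+13 = 120
H-R-L-B-J-H: 18+31+17+26+29 = 121
H-R-L-J-B-H: 18+31+33+26+24 = 132
H-R-J-B-L-H: 18+28+26+17+13 = 102
H-R-J-L-B-H: 18+28+33+17+24 = 120
H-B-R-L-J-H: 24+30+31+33+29 = 147
H-B-R-J-L-H: 24+30+28+33+13 = 128
H-B-L-R-J-H: 24+17+31+28+29 = 129
H-B-J-R-L-H: 24+26+28+31+13 = 122
H-L-R-B-J-H: 13+31+30+26+29 = 129
H-L-B-R-J-H: 13+17+30+28+29 = 117
The minimum is 102.
One optimal route: H → R → J → B → L → H (or its reverse).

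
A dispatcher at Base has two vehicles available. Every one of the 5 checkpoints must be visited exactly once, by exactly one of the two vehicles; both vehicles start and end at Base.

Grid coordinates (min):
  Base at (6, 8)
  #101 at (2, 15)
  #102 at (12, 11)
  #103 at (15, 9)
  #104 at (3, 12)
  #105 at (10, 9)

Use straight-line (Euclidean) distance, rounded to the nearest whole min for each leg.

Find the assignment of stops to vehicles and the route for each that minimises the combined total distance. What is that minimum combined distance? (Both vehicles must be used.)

There are 2^4 − 1 = 15 ways to divide the 5 stops into two non-empty groups. For each, the best each vehicle can do is its own shortest tour through its group:
  {#101} + {#102, #103, #104, #105}: 16 + 27 = 43
  {#102} + {#101, #103, #104, #105}: 14 + 31 = 45
  {#101, #102} + {#103, #104, #105}: 26 + 26 = 52
  {#103} + {#101, #102, #104, #105}: 18 + 26 = 44
  {#101, #103} + {#102, #104, #105}: 31 + 21 = 52
  {#102, #103} + {#101, #104, #105}: 20 + 22 = 42
  … (15 splits in total)
  {#101, #104} + {#102, #103, #105}: 16 + 20 = 36  ← best
Best: vehicle 1 Base → #101 → #104 → Base = 16; vehicle 2 Base → #102 → #103 → #105 → Base = 20; combined 36.

36 min — the smallest possible combined total.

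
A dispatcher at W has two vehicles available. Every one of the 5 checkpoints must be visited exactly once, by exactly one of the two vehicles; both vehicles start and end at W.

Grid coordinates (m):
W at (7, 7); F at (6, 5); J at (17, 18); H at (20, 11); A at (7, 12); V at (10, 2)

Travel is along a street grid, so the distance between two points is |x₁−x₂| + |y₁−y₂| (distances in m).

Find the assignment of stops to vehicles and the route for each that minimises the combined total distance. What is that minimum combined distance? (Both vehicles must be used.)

Try each way of splitting the stops between the two vehicles (each non-empty) and, for each split, find the best tour for each vehicle:
  {F} + {J, H, A, V}: 6 + 58 = 64
  {J} + {F, H, A, V}: 42 + 48 = 90
  {F, J} + {H, A, V}: 48 + 46 = 94
  {H} + {F, J, A, V}: 34 + 54 = 88
  {F, H} + {J, A, V}: 40 + 52 = 92
  {J, H} + {F, A, V}: 48 + 28 = 76
  … (15 splits in total)
Best: vehicle 1 W → F → W = 6; vehicle 2 W → A → J → H → V → W = 58; combined 64.

Minimum combined distance: 64 m.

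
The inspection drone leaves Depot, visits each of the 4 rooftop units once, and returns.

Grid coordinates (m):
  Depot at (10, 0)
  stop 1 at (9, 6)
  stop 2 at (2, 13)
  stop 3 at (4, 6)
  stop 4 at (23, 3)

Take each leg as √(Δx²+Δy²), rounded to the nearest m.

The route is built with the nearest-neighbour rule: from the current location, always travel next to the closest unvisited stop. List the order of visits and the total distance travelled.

Total distance 54 m via the nearest-neighbour route Depot → stop 1 → stop 3 → stop 2 → stop 4 → Depot.

From Depot: distances to unvisited — stop 1=6, stop 3=8, stop 4=13, stop 2=15. Nearest is stop 1 (6).
From stop 1: distances to unvisited — stop 3=5, stop 2=10, stop 4=14. Nearest is stop 3 (5).
From stop 3: distances to unvisited — stop 2=7, stop 4=19. Nearest is stop 2 (7).
From stop 2: distances to unvisited — stop 4=23. Nearest is stop 4 (23).
Return stop 4→Depot: 13.
Total = 6 + 5 + 7 + 23 + 13 = 54.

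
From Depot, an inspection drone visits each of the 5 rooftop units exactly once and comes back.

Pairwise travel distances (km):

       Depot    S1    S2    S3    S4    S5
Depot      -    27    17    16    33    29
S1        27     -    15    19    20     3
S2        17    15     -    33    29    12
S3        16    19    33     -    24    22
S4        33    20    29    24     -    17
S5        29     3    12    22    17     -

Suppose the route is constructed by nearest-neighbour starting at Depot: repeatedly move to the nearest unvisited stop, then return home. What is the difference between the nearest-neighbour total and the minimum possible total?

20 km longer than the optimal tour.

From Depot: S3=16, S2=17, S1=27, S5=29, S4=33 → choose S3 (16).
From S3: S1=19, S5=22, S4=24, S2=33 → choose S1 (19).
From S1: S5=3, S2=15, S4=20 → choose S5 (3).
From S5: S2=12, S4=17 → choose S2 (12).
From S2: S4=29 → choose S4 (29).
NN route Depot → S3 → S1 → S5 → S2 → S4 → Depot costs 112.
Optimal: Depot → S2 → S1 → S5 → S4 → S3 → Depot costs 92 (by enumerating all 60 distinct tours).
Excess = 112 − 92 = 20.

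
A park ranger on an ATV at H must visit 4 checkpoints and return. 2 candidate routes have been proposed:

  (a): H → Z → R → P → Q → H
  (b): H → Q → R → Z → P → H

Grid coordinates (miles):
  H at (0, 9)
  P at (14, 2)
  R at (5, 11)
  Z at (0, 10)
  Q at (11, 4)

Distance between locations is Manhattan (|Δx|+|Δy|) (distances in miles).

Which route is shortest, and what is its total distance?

46 miles — (a) is the shortest.

(a): 1 + 6 + 18 + 5 + 16 = 46
(b): 16 + 13 + 6 + 22 + 21 = 78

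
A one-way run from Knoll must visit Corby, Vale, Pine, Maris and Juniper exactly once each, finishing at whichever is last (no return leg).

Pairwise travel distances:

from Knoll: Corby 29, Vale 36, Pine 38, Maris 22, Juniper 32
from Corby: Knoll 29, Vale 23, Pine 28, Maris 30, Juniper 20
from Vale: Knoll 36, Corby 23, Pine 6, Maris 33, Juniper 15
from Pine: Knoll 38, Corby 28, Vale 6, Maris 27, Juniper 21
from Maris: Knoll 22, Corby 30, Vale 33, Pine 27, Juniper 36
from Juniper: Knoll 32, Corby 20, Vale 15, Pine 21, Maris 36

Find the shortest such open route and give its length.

90 — the minimum one-way total.

There are 5! = 120 possible orderings.
Knoll → Corby → Vale → Pine → Maris → Juniper: 29+23+6+27+36 = 121
Knoll → Corby → Vale → Pine → Juniper → Maris: 29+23+6+21+36 = 115
Knoll → Corby → Vale → Maris → Pine → Juniper: 29+23+33+27+21 = 133
Knoll → Corby → Vale → Maris → Juniper → Pine: 29+23+33+36+21 = 142
Knoll → Corby → Vale → Juniper → Pine → Maris: 29+23+15+21+27 = 115
Knoll → Corby → Vale → Juniper → Maris → Pine: 29+23+15+36+27 = 130
Knoll → Corby → Pine → Vale → Maris → Juniper: 29+28+6+33+36 = 132
Knoll → Corby → Pine → Vale → Juniper → Maris: 29+28+6+15+36 = 114
Knoll → Corby → Pine → Maris → Vale → Juniper: 29+28+27+33+15 = 132
Knoll → Corby → Pine → Maris → Juniper → Vale: 29+28+27+36+15 = 135
Knoll → Corby → Pine → Juniper → Vale → Maris: 29+28+21+15+33 = 126
Knoll → Corby → Pine → Juniper → Maris → Vale: 29+28+21+36+33 = 147
Knoll → Corby → Maris → Vale → Pine → Juniper: 29+30+33+6+21 = 119
Knoll → Corby → Maris → Vale → Juniper → Pine: 29+30+33+15+21 = 128
… (106 more)
Knoll → Maris → Pine → Vale → Juniper → Corby: 22+27+6+15+20 = 90  ← best
The minimum is 90.
One shortest path: Knoll → Maris → Pine → Vale → Juniper → Corby.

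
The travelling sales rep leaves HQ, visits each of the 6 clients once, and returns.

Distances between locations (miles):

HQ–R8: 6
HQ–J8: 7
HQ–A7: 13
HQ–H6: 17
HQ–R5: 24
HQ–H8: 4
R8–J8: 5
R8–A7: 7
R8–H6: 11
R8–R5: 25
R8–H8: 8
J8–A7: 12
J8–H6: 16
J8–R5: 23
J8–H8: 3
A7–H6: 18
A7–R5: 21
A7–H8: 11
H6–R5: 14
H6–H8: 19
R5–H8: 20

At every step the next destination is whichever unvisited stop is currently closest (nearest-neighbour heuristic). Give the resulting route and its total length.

At HQ the remaining stops are H8 4, R8 6, J8 7, A7 13, H6 17, R5 24; go to H8.
At H8 the remaining stops are J8 3, R8 8, A7 11, H6 19, R5 20; go to J8.
At J8 the remaining stops are R8 5, A7 12, H6 16, R5 23; go to R8.
At R8 the remaining stops are A7 7, H6 11, R5 25; go to A7.
At A7 the remaining stops are H6 18, R5 21; go to H6.
At H6 the remaining stops are R5 14; go to R5.
Return R5→HQ: 24.
Total = 4 + 3 + 5 + 7 + 18 + 14 + 24 = 75.

Total distance 75 miles via the nearest-neighbour route HQ → H8 → J8 → R8 → A7 → H6 → R5 → HQ.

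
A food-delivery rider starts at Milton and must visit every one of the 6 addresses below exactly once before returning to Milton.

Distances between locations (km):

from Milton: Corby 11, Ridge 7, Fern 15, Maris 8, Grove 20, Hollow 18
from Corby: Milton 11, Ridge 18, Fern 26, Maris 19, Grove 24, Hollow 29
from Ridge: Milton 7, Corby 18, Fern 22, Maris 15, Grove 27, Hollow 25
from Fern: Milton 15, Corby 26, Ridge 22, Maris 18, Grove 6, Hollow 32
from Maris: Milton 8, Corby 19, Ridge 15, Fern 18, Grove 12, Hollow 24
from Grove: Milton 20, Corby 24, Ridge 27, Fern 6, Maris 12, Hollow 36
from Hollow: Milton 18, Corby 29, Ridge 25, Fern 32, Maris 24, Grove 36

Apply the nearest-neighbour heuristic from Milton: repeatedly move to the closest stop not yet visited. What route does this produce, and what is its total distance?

At Milton the remaining stops are Ridge 7, Maris 8, Corby 11, Fern 15, Hollow 18, Grove 20; go to Ridge.
At Ridge the remaining stops are Maris 15, Corby 18, Fern 22, Hollow 25, Grove 27; go to Maris.
At Maris the remaining stops are Grove 12, Fern 18, Corby 19, Hollow 24; go to Grove.
At Grove the remaining stops are Fern 6, Corby 24, Hollow 36; go to Fern.
At Fern the remaining stops are Corby 26, Hollow 32; go to Corby.
At Corby the remaining stops are Hollow 29; go to Hollow.
Return Hollow→Milton: 18.
Total = 7 + 15 + 12 + 6 + 26 + 29 + 18 = 113.

Nearest-neighbour total = 113 km; route Milton → Ridge → Maris → Grove → Fern → Corby → Hollow → Milton.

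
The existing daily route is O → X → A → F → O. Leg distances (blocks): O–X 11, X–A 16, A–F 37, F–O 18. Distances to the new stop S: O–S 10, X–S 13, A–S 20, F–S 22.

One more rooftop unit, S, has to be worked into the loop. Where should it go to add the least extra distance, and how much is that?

Insertion cost between consecutive stops i–j is d(i,S) + d(S,j) − d(i,j):
  between O and X: 10 + 13 − 11 = 12
  between X and A: 13 + 20 − 16 = 17
  between A and F: 20 + 22 − 37 = 5
  between F and O: 22 + 10 − 18 = 14
Cheapest insertion is between A and F, adding 5.
New total = 82 + 5 = 87.

+5 blocks — insert S between A and F.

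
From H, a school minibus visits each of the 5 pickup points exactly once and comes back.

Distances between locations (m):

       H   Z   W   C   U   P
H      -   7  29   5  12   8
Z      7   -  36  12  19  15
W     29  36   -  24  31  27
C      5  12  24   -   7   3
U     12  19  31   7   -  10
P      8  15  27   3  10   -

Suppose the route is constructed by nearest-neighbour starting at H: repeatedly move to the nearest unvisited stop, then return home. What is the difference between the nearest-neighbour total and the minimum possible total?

Excess over optimum: 10 m.

H: C=5, Z=7, P=8, U=12, W=29 ⇒ C
C: P=3, U=7, Z=12, W=24 ⇒ P
P: U=10, Z=15, W=27 ⇒ U
U: Z=19, W=31 ⇒ Z
Z: W=36 ⇒ W
NN route H → C → P → U → Z → W → H costs 102.
Optimal: H → Z → W → C → U → P → H costs 92 (by enumerating all 60 distinct tours).
Excess = 102 − 92 = 10.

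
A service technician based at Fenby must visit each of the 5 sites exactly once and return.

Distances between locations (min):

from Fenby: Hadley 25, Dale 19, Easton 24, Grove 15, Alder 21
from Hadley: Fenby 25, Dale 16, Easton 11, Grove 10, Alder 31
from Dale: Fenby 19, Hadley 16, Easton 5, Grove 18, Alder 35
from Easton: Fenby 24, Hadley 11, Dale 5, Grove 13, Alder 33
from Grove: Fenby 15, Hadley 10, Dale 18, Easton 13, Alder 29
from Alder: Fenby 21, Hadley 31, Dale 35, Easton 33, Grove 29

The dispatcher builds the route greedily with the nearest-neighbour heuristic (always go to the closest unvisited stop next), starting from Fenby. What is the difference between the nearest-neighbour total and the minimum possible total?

Excess over optimum: 2 min.

From Fenby: Grove=15, Dale=19, Alder=21, Easton=24, Hadley=25 → choose Grove (15).
From Grove: Hadley=10, Easton=13, Dale=18, Alder=29 → choose Hadley (10).
From Hadley: Easton=11, Dale=16, Alder=31 → choose Easton (11).
From Easton: Dale=5, Alder=33 → choose Dale (5).
From Dale: Alder=35 → choose Alder (35).
NN route Fenby → Grove → Hadley → Easton → Dale → Alder → Fenby costs 97.
Optimal: Fenby → Dale → Easton → Hadley → Grove → Alder → Fenby costs 95 (by enumerating all 60 distinct tours).
Excess = 97 − 95 = 2.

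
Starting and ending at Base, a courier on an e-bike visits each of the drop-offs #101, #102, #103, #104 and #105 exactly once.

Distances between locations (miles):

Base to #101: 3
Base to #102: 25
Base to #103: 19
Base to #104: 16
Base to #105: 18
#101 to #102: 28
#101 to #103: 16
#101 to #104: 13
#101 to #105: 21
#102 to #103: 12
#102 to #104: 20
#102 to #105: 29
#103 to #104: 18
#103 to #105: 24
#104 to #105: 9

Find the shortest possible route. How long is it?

With 5 stops there are 5!/2 = 60 distinct round trips (a route and its reverse cost the same).
Base → #101 → #102 → #103 → #104 → #105 → Base: 3+28+12+18+9+18 = 88
Base → #101 → #102 → #103 → #105 → #104 → Base: 3+28+12+24+9+16 = 92
Base → #101 → #102 → #104 → #103 → #105 → Base: 3+28+20+18+24+18 = 111
Base → #101 → #102 → #104 → #105 → #103 → Base: 3+28+20+9+24+19 = 103
Base → #101 → #102 → #105 → #103 → #104 → Base: 3+28+29+24+18+16 = 118
Base → #101 → #102 → #105 → #104 → #103 → Base: 3+28+29+9+18+19 = 106
Base → #101 → #103 → #102 → #104 → #105 → Base: 3+16+12+20+9+18 = 78
Base → #101 → #103 → #102 → #105 → #104 → Base: 3+16+12+29+9+16 = 85
Base → #101 → #103 → #104 → #102 → #105 → Base: 3+16+18+20+29+18 = 104
Base → #101 → #103 → #104 → #105 → #102 → Base: 3+16+18+9+29+25 = 100
Base → #101 → #103 → #105 → #102 → #104 → Base: 3+16+24+29+20+16 = 108
Base → #101 → #103 → #105 → #104 → #102 → Base: 3+16+24+9+20+25 = 97
Base → #101 → #104 → #102 → #103 → #105 → Base: 3+13+20+12+24+18 = 90
Base → #101 → #104 → #102 → #105 → #103 → Base: 3+13+20+29+24+19 = 108
… (46 more)
The minimum is 78.
One optimal route: Base → #101 → #103 → #102 → #104 → #105 → Base (or its reverse).

Shortest round trip = 78 miles.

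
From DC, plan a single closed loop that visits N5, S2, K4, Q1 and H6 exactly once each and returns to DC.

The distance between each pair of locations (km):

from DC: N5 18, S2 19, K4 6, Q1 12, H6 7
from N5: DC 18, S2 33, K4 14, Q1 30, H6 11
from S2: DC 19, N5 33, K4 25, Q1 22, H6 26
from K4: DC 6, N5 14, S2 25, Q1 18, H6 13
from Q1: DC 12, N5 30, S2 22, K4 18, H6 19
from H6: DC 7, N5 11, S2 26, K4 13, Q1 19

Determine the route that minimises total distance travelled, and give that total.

There are 60 distinct closed tours to check (reversals are equivalent).
DC→N5→S2→K4→Q1→H6→DC: 18+33+25+18+19+7 = 120
DC→N5→S2→K4→H6→Q1→DC: 18+33+25+13+19+12 = 120
DC→N5→S2→Q1→K4→H6→DC: 18+33+22+18+13+7 = 111
DC→N5→S2→Q1→H6→K4→DC: 18+33+22+19+13+6 = 111
DC→N5→S2→H6→K4→Q1→DC: 18+33+26+13+18+12 = 120
DC→N5→S2→H6→Q1→K4→DC: 18+33+26+19+18+6 = 120
DC→N5→K4→S2→Q1→H6→DC: 18+14+25+22+19+7 = 105
DC→N5→K4→S2→H6→Q1→DC: 18+14+25+26+19+12 = 114
DC→N5→K4→Q1→S2→H6→DC: 18+14+18+22+26+7 = 105
DC→N5→K4→Q1→H6→S2→DC: 18+14+18+19+26+19 = 114
DC→N5→K4→H6→S2→Q1→DC: 18+14+13+26+22+12 = 105
DC→N5→K4→H6→Q1→S2→DC: 18+14+13+19+22+19 = 105
DC→N5→Q1→S2→K4→H6→DC: 18+30+22+25+13+7 = 115
DC→N5→Q1→S2→H6→K4→DC: 18+30+22+26+13+6 = 115
… (46 more)
DC→S2→Q1→K4→N5→H6→DC: 19+22+18+14+11+7 = 91  ← best
The minimum is 91.
One optimal route: DC → S2 → Q1 → K4 → N5 → H6 → DC (or its reverse).

Minimum total distance: 91 km.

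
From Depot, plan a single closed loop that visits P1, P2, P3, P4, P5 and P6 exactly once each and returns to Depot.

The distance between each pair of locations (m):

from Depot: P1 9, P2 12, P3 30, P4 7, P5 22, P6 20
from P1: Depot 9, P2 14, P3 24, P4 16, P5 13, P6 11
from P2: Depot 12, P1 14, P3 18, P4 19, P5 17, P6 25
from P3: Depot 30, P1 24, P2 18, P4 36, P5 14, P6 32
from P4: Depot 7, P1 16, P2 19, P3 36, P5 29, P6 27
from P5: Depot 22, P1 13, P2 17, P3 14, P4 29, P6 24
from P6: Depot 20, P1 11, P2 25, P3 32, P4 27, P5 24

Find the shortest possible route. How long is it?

Depot-P1-P2-P3-P4-P5-P6-Depot: 9+14+18+36+29+24+20 = 150
Depot-P1-P2-P3-P4-P6-P5-Depot: 9+14+18+36+27+24+22 = 150
Depot-P1-P2-P3-P5-P4-P6-Depot: 9+14+18+14+29+27+20 = 131
Depot-P1-P2-P3-P5-P6-P4-Depot: 9+14+18+14+24+27+7 = 113
Depot-P1-P2-P3-P6-P4-P5-Depot: 9+14+18+32+27+29+22 = 151
Depot-P1-P2-P3-P6-P5-P4-Depot: 9+14+18+32+24+29+7 = 133
Depot-P1-P2-P4-P3-P5-P6-Depot: 9+14+19+36+14+24+20 = 136
Depot-P1-P2-P4-P3-P6-P5-Depot: 9+14+19+36+32+24+22 = 156
… (352 more)
Depot-P1-P6-P5-P3-P2-P4-Depot: 9+11+24+14+18+19+7 = 102  ← best
The minimum is 102.
One optimal route: Depot → P1 → P6 → P5 → P3 → P2 → P4 → Depot (or its reverse).

102 m — the shortest possible round trip.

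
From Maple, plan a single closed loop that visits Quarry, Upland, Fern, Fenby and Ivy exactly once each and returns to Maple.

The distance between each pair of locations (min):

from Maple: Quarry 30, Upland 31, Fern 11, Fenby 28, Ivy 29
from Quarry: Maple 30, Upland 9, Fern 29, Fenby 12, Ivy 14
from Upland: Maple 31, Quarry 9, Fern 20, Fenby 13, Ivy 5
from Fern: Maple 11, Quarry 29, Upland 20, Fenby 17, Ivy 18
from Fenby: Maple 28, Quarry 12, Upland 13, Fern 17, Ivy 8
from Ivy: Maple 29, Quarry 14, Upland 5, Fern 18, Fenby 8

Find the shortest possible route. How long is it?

There are 60 distinct closed tours to check (reversals are equivalent).
Maple-Quarry-Upland-Fern-Fenby-Ivy-Maple: 30+9+20+17+8+29 = 113
Maple-Quarry-Upland-Fern-Ivy-Fenby-Maple: 30+9+20+18+8+28 = 113
Maple-Quarry-Upland-Fenby-Fern-Ivy-Maple: 30+9+13+17+18+29 = 116
Maple-Quarry-Upland-Fenby-Ivy-Fern-Maple: 30+9+13+8+18+11 = 89
Maple-Quarry-Upland-Ivy-Fern-Fenby-Maple: 30+9+5+18+17+28 = 107
Maple-Quarry-Upland-Ivy-Fenby-Fern-Maple: 30+9+5+8+17+11 = 80
Maple-Quarry-Fern-Upland-Fenby-Ivy-Maple: 30+29+20+13+8+29 = 129
Maple-Quarry-Fern-Upland-Ivy-Fenby-Maple: 30+29+20+5+8+28 = 120
Maple-Quarry-Fern-Fenby-Upland-Ivy-Maple: 30+29+17+13+5+29 = 123
Maple-Quarry-Fern-Fenby-Ivy-Upland-Maple: 30+29+17+8+5+31 = 120
Maple-Quarry-Fern-Ivy-Upland-Fenby-Maple: 30+29+18+5+13+28 = 123
Maple-Quarry-Fern-Ivy-Fenby-Upland-Maple: 30+29+18+8+13+31 = 129
Maple-Quarry-Fenby-Upland-Fern-Ivy-Maple: 30+12+13+20+18+29 = 122
Maple-Quarry-Fenby-Upland-Ivy-Fern-Maple: 30+12+13+5+18+11 = 89
… (46 more)
The minimum is 80.
One optimal route: Maple → Quarry → Upland → Ivy → Fenby → Fern → Maple (or its reverse).

80 min — the shortest possible round trip.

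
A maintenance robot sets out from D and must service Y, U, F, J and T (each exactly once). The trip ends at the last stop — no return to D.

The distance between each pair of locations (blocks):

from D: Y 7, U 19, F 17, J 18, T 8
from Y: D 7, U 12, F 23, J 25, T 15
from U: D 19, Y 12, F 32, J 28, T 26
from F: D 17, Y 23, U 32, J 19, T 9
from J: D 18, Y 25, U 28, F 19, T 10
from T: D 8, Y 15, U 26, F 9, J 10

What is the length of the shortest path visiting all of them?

There are 5! = 120 possible orderings.
D→Y→U→F→J→T: 7+12+32+19+10 = 80
D→Y→U→F→T→J: 7+12+32+9+10 = 70
D→Y→U→J→F→T: 7+12+28+19+9 = 75
D→Y→U→J→T→F: 7+12+28+10+9 = 66
D→Y→U→T→F→J: 7+12+26+9+19 = 73
D→Y→U→T→J→F: 7+12+26+10+19 = 74
D→Y→F→U→J→T: 7+23+32+28+10 = 100
D→Y→F→U→T→J: 7+23+32+26+10 = 98
D→Y→F→J→U→T: 7+23+19+28+26 = 103
D→Y→F→J→T→U: 7+23+19+10+26 = 85
D→Y→F→T→U→J: 7+23+9+26+28 = 93
D→Y→F→T→J→U: 7+23+9+10+28 = 77
D→Y→J→U→F→T: 7+25+28+32+9 = 101
D→Y→J→U→T→F: 7+25+28+26+9 = 95
… (106 more)
The minimum is 66.
One shortest path: D → Y → U → J → T → F.

Minimum one-way distance = 66 blocks.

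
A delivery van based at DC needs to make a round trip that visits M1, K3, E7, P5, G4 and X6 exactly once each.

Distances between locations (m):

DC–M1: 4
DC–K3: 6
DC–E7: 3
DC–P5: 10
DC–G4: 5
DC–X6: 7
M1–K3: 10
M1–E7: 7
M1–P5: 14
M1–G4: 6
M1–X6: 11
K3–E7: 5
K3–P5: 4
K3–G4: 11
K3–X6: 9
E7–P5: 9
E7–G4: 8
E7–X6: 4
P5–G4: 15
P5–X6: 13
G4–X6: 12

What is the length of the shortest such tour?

45 m — the shortest possible round trip.

DC→M1→K3→E7→P5→G4→X6→DC: 4+10+5+9+15+12+7 = 62
DC→M1→K3→E7→P5→X6→G4→DC: 4+10+5+9+13+12+5 = 58
DC→M1→K3→E7→G4→P5→X6→DC: 4+10+5+8+15+13+7 = 62
DC→M1→K3→E7→G4→X6→P5→DC: 4+10+5+8+12+13+10 = 62
DC→M1→K3→E7→X6→P5→G4→DC: 4+10+5+4+13+15+5 = 56
DC→M1→K3→E7→X6→G4→P5→DC: 4+10+5+4+12+15+10 = 60
DC→M1→K3→P5→E7→G4→X6→DC: 4+10+4+9+8+12+7 = 54
DC→M1→K3→P5→E7→X6→G4→DC: 4+10+4+9+4+12+5 = 48
… (352 more)
DC→M1→G4→K3→P5→E7→X6→DC: 4+6+11+4+9+4+7 = 45  ← best
The minimum is 45.
One optimal route: DC → M1 → G4 → K3 → P5 → E7 → X6 → DC (or its reverse).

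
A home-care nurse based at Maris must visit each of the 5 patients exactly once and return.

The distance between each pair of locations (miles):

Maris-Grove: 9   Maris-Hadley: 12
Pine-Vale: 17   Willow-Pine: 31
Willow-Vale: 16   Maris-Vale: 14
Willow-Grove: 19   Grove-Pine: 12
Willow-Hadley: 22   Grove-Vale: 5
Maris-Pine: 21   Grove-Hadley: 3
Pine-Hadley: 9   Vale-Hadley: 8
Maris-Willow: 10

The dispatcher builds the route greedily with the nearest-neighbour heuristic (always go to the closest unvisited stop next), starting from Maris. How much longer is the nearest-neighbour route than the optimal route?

24 miles longer than the optimal tour.

From Maris: Grove=9, Willow=10, Hadley=12, Vale=14, Pine=21 → choose Grove (9).
From Grove: Hadley=3, Vale=5, Pine=12, Willow=19 → choose Hadley (3).
From Hadley: Vale=8, Pine=9, Willow=22 → choose Vale (8).
From Vale: Willow=16, Pine=17 → choose Willow (16).
From Willow: Pine=31 → choose Pine (31).
NN route Maris → Grove → Hadley → Vale → Willow → Pine → Maris costs 88.
Optimal: Maris → Willow → Vale → Grove → Pine → Hadley → Maris costs 64 (by enumerating all 60 distinct tours).
Excess = 88 − 64 = 24.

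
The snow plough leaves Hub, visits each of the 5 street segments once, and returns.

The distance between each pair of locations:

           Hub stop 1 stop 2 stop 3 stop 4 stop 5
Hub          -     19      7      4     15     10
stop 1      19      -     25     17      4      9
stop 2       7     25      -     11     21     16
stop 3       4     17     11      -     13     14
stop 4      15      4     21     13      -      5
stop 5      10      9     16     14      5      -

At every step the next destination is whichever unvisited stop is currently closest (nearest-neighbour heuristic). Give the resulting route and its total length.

From Hub: distances to unvisited — stop 3=4, stop 2=7, stop 5=10, stop 4=15, stop 1=19. Nearest is stop 3 (4).
From stop 3: distances to unvisited — stop 2=11, stop 4=13, stop 5=14, stop 1=17. Nearest is stop 2 (11).
From stop 2: distances to unvisited — stop 5=16, stop 4=21, stop 1=25. Nearest is stop 5 (16).
From stop 5: distances to unvisited — stop 4=5, stop 1=9. Nearest is stop 4 (5).
From stop 4: distances to unvisited — stop 1=4. Nearest is stop 1 (4).
Return stop 1→Hub: 19.
Total = 4 + 11 + 16 + 5 + 4 + 19 = 59.

Nearest-neighbour total = 59; route Hub → stop 3 → stop 2 → stop 5 → stop 4 → stop 1 → Hub.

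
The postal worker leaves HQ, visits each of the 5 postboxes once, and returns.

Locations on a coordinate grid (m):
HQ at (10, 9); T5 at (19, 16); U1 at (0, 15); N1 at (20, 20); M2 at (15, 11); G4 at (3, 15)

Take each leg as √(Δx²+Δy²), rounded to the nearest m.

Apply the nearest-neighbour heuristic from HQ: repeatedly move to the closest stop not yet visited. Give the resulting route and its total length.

Total distance 48 m via the nearest-neighbour route HQ → M2 → T5 → N1 → G4 → U1 → HQ.

HQ → [M2:5 / G4:9 / T5:11 / U1:12 / N1:15] → M2 (5)
M2 → [T5:6 / N1:10 / G4:13 / U1:16] → T5 (6)
T5 → [N1:4 / G4:16 / U1:19] → N1 (4)
N1 → [G4:18 / U1:21] → G4 (18)
G4 → [U1:3] → U1 (3)
Return U1→HQ: 12.
Total = 5 + 6 + 4 + 18 + 3 + 12 = 48.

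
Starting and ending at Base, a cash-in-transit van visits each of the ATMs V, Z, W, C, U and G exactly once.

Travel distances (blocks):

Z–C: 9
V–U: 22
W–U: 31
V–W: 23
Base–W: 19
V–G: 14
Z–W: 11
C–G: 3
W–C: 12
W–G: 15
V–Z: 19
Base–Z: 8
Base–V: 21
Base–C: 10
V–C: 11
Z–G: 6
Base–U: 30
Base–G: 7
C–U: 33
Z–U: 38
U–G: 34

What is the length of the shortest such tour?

Base→V→Z→W→C→U→G→Base: 21+19+11+12+33+34+7 = 137
Base→V→Z→W→C→G→U→Base: 21+19+11+12+3+34+30 = 130
Base→V→Z→W→U→C→G→Base: 21+19+11+31+33+3+7 = 125
Base→V→Z→W→U→G→C→Base: 21+19+11+31+34+3+10 = 129
Base→V→Z→W→G→C→U→Base: 21+19+11+15+3+33+30 = 132
Base→V→Z→W→G→U→C→Base: 21+19+11+15+34+33+10 = 143
Base→V→Z→C→W→U→G→Base: 21+19+9+12+31+34+7 = 133
Base→V→Z→C→W→G→U→Base: 21+19+9+12+15+34+30 = 140
… (352 more)
Base→Z→W→U→V→C→G→Base: 8+11+31+22+11+3+7 = 93  ← best
The minimum is 93.
One optimal route: Base → Z → W → U → V → C → G → Base (or its reverse).

Shortest round trip = 93 blocks.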